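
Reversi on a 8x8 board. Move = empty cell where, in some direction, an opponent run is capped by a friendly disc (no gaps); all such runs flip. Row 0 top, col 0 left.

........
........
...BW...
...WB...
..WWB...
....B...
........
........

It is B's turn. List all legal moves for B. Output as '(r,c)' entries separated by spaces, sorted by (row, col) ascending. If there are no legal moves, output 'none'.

(1,3): no bracket -> illegal
(1,4): flips 1 -> legal
(1,5): no bracket -> illegal
(2,2): flips 1 -> legal
(2,5): flips 1 -> legal
(3,1): no bracket -> illegal
(3,2): flips 2 -> legal
(3,5): no bracket -> illegal
(4,1): flips 2 -> legal
(5,1): no bracket -> illegal
(5,2): flips 1 -> legal
(5,3): flips 2 -> legal

Answer: (1,4) (2,2) (2,5) (3,2) (4,1) (5,2) (5,3)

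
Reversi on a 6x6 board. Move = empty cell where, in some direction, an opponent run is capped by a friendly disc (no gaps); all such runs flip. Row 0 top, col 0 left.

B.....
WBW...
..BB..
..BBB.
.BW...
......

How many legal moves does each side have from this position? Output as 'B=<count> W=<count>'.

Answer: B=7 W=3

Derivation:
-- B to move --
(0,1): flips 1 -> legal
(0,2): flips 1 -> legal
(0,3): no bracket -> illegal
(1,3): flips 1 -> legal
(2,0): flips 1 -> legal
(2,1): no bracket -> illegal
(3,1): no bracket -> illegal
(4,3): flips 1 -> legal
(5,1): flips 1 -> legal
(5,2): flips 1 -> legal
(5,3): no bracket -> illegal
B mobility = 7
-- W to move --
(0,1): no bracket -> illegal
(0,2): no bracket -> illegal
(1,3): no bracket -> illegal
(1,4): no bracket -> illegal
(2,0): no bracket -> illegal
(2,1): no bracket -> illegal
(2,4): flips 1 -> legal
(2,5): no bracket -> illegal
(3,0): no bracket -> illegal
(3,1): no bracket -> illegal
(3,5): no bracket -> illegal
(4,0): flips 1 -> legal
(4,3): no bracket -> illegal
(4,4): no bracket -> illegal
(4,5): flips 2 -> legal
(5,0): no bracket -> illegal
(5,1): no bracket -> illegal
(5,2): no bracket -> illegal
W mobility = 3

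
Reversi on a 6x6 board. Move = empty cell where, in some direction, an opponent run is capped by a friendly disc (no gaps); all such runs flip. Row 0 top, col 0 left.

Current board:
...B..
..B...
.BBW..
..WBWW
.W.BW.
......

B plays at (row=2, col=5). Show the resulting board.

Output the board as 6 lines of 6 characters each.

Answer: ...B..
..B...
.BBW.B
..WBBW
.W.BW.
......

Derivation:
Place B at (2,5); scan 8 dirs for brackets.
Dir NW: first cell '.' (not opp) -> no flip
Dir N: first cell '.' (not opp) -> no flip
Dir NE: edge -> no flip
Dir W: first cell '.' (not opp) -> no flip
Dir E: edge -> no flip
Dir SW: opp run (3,4) capped by B -> flip
Dir S: opp run (3,5), next='.' -> no flip
Dir SE: edge -> no flip
All flips: (3,4)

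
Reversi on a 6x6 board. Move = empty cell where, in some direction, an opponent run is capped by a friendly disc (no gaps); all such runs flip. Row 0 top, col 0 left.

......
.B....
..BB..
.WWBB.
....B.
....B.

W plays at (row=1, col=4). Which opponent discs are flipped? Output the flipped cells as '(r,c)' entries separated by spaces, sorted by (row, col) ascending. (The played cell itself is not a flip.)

Answer: (2,3)

Derivation:
Dir NW: first cell '.' (not opp) -> no flip
Dir N: first cell '.' (not opp) -> no flip
Dir NE: first cell '.' (not opp) -> no flip
Dir W: first cell '.' (not opp) -> no flip
Dir E: first cell '.' (not opp) -> no flip
Dir SW: opp run (2,3) capped by W -> flip
Dir S: first cell '.' (not opp) -> no flip
Dir SE: first cell '.' (not opp) -> no flip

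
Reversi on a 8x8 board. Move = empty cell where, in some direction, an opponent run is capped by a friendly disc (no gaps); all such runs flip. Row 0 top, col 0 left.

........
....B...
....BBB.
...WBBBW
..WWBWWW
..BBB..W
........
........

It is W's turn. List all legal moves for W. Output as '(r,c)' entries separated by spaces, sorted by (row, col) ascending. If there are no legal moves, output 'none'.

(0,3): flips 3 -> legal
(0,4): no bracket -> illegal
(0,5): no bracket -> illegal
(1,3): flips 2 -> legal
(1,5): flips 4 -> legal
(1,6): flips 4 -> legal
(1,7): no bracket -> illegal
(2,3): flips 1 -> legal
(2,7): flips 1 -> legal
(4,1): no bracket -> illegal
(5,1): no bracket -> illegal
(5,5): flips 1 -> legal
(6,1): flips 1 -> legal
(6,2): flips 1 -> legal
(6,3): flips 2 -> legal
(6,4): flips 1 -> legal
(6,5): flips 1 -> legal

Answer: (0,3) (1,3) (1,5) (1,6) (2,3) (2,7) (5,5) (6,1) (6,2) (6,3) (6,4) (6,5)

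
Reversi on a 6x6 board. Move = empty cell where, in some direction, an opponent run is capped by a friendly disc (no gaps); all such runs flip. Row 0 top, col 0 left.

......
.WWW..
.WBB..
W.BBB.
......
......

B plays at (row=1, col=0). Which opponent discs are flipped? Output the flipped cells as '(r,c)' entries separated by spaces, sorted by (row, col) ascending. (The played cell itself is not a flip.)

Dir NW: edge -> no flip
Dir N: first cell '.' (not opp) -> no flip
Dir NE: first cell '.' (not opp) -> no flip
Dir W: edge -> no flip
Dir E: opp run (1,1) (1,2) (1,3), next='.' -> no flip
Dir SW: edge -> no flip
Dir S: first cell '.' (not opp) -> no flip
Dir SE: opp run (2,1) capped by B -> flip

Answer: (2,1)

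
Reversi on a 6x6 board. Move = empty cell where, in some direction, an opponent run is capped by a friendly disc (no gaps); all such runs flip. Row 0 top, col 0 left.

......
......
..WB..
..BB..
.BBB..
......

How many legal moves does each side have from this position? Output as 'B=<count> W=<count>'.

-- B to move --
(1,1): flips 1 -> legal
(1,2): flips 1 -> legal
(1,3): no bracket -> illegal
(2,1): flips 1 -> legal
(3,1): no bracket -> illegal
B mobility = 3
-- W to move --
(1,2): no bracket -> illegal
(1,3): no bracket -> illegal
(1,4): no bracket -> illegal
(2,1): no bracket -> illegal
(2,4): flips 1 -> legal
(3,0): no bracket -> illegal
(3,1): no bracket -> illegal
(3,4): no bracket -> illegal
(4,0): no bracket -> illegal
(4,4): flips 1 -> legal
(5,0): no bracket -> illegal
(5,1): no bracket -> illegal
(5,2): flips 2 -> legal
(5,3): no bracket -> illegal
(5,4): no bracket -> illegal
W mobility = 3

Answer: B=3 W=3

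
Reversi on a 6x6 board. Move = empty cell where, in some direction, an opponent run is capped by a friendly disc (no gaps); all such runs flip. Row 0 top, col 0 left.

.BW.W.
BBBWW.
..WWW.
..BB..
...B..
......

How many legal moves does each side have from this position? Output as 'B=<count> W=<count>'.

Answer: B=4 W=6

Derivation:
-- B to move --
(0,3): flips 3 -> legal
(0,5): flips 2 -> legal
(1,5): flips 3 -> legal
(2,1): no bracket -> illegal
(2,5): no bracket -> illegal
(3,1): no bracket -> illegal
(3,4): flips 1 -> legal
(3,5): no bracket -> illegal
B mobility = 4
-- W to move --
(0,0): flips 2 -> legal
(0,3): no bracket -> illegal
(2,0): flips 1 -> legal
(2,1): no bracket -> illegal
(3,1): no bracket -> illegal
(3,4): no bracket -> illegal
(4,1): flips 1 -> legal
(4,2): flips 2 -> legal
(4,4): flips 1 -> legal
(5,2): no bracket -> illegal
(5,3): flips 2 -> legal
(5,4): no bracket -> illegal
W mobility = 6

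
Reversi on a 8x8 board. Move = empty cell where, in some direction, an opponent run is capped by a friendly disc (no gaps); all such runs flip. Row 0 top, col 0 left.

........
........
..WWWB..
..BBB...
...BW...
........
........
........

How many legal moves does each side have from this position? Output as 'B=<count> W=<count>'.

-- B to move --
(1,1): flips 1 -> legal
(1,2): flips 2 -> legal
(1,3): flips 1 -> legal
(1,4): flips 2 -> legal
(1,5): flips 1 -> legal
(2,1): flips 3 -> legal
(3,1): no bracket -> illegal
(3,5): no bracket -> illegal
(4,5): flips 1 -> legal
(5,3): no bracket -> illegal
(5,4): flips 1 -> legal
(5,5): flips 1 -> legal
B mobility = 9
-- W to move --
(1,4): no bracket -> illegal
(1,5): no bracket -> illegal
(1,6): no bracket -> illegal
(2,1): no bracket -> illegal
(2,6): flips 1 -> legal
(3,1): no bracket -> illegal
(3,5): no bracket -> illegal
(3,6): no bracket -> illegal
(4,1): flips 1 -> legal
(4,2): flips 3 -> legal
(4,5): flips 1 -> legal
(5,2): no bracket -> illegal
(5,3): flips 2 -> legal
(5,4): no bracket -> illegal
W mobility = 5

Answer: B=9 W=5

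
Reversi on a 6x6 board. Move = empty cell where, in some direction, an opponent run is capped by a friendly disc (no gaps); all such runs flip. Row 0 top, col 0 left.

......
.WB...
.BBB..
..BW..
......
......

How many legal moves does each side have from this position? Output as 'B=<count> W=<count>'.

-- B to move --
(0,0): flips 1 -> legal
(0,1): flips 1 -> legal
(0,2): no bracket -> illegal
(1,0): flips 1 -> legal
(2,0): no bracket -> illegal
(2,4): no bracket -> illegal
(3,4): flips 1 -> legal
(4,2): no bracket -> illegal
(4,3): flips 1 -> legal
(4,4): flips 1 -> legal
B mobility = 6
-- W to move --
(0,1): no bracket -> illegal
(0,2): no bracket -> illegal
(0,3): no bracket -> illegal
(1,0): no bracket -> illegal
(1,3): flips 2 -> legal
(1,4): no bracket -> illegal
(2,0): no bracket -> illegal
(2,4): no bracket -> illegal
(3,0): no bracket -> illegal
(3,1): flips 2 -> legal
(3,4): no bracket -> illegal
(4,1): no bracket -> illegal
(4,2): no bracket -> illegal
(4,3): no bracket -> illegal
W mobility = 2

Answer: B=6 W=2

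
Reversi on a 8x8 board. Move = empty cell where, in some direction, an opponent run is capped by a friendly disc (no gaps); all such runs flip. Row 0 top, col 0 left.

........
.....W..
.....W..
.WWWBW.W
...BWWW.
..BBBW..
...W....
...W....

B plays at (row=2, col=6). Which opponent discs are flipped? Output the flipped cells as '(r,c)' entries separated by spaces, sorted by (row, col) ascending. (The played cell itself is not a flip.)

Answer: (3,5) (4,4)

Derivation:
Dir NW: opp run (1,5), next='.' -> no flip
Dir N: first cell '.' (not opp) -> no flip
Dir NE: first cell '.' (not opp) -> no flip
Dir W: opp run (2,5), next='.' -> no flip
Dir E: first cell '.' (not opp) -> no flip
Dir SW: opp run (3,5) (4,4) capped by B -> flip
Dir S: first cell '.' (not opp) -> no flip
Dir SE: opp run (3,7), next=edge -> no flip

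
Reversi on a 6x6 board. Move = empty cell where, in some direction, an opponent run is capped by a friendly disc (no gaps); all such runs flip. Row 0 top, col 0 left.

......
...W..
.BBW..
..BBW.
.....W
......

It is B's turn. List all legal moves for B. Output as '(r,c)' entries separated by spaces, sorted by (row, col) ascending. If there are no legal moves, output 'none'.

Answer: (0,3) (0,4) (1,4) (2,4) (3,5)

Derivation:
(0,2): no bracket -> illegal
(0,3): flips 2 -> legal
(0,4): flips 1 -> legal
(1,2): no bracket -> illegal
(1,4): flips 1 -> legal
(2,4): flips 1 -> legal
(2,5): no bracket -> illegal
(3,5): flips 1 -> legal
(4,3): no bracket -> illegal
(4,4): no bracket -> illegal
(5,4): no bracket -> illegal
(5,5): no bracket -> illegal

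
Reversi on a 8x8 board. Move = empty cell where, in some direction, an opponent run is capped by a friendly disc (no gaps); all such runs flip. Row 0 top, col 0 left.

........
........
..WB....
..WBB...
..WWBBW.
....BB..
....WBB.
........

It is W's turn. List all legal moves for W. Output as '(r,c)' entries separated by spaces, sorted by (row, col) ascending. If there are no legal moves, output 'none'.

(1,2): no bracket -> illegal
(1,3): flips 2 -> legal
(1,4): flips 1 -> legal
(2,4): flips 5 -> legal
(2,5): flips 1 -> legal
(3,5): flips 2 -> legal
(3,6): no bracket -> illegal
(5,3): no bracket -> illegal
(5,6): no bracket -> illegal
(5,7): no bracket -> illegal
(6,3): no bracket -> illegal
(6,7): flips 2 -> legal
(7,4): no bracket -> illegal
(7,5): no bracket -> illegal
(7,6): flips 2 -> legal
(7,7): flips 4 -> legal

Answer: (1,3) (1,4) (2,4) (2,5) (3,5) (6,7) (7,6) (7,7)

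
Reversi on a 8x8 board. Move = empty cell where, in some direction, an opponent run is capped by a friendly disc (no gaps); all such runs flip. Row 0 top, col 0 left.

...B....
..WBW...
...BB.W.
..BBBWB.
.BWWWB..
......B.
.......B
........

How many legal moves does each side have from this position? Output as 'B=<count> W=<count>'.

Answer: B=14 W=11

Derivation:
-- B to move --
(0,1): flips 1 -> legal
(0,2): no bracket -> illegal
(0,4): flips 1 -> legal
(0,5): flips 1 -> legal
(1,1): flips 1 -> legal
(1,5): flips 1 -> legal
(1,6): flips 1 -> legal
(1,7): no bracket -> illegal
(2,1): flips 1 -> legal
(2,2): no bracket -> illegal
(2,5): flips 2 -> legal
(2,7): no bracket -> illegal
(3,1): no bracket -> illegal
(3,7): no bracket -> illegal
(4,6): flips 1 -> legal
(5,1): flips 1 -> legal
(5,2): flips 2 -> legal
(5,3): flips 1 -> legal
(5,4): flips 2 -> legal
(5,5): flips 1 -> legal
B mobility = 14
-- W to move --
(0,2): flips 2 -> legal
(0,4): no bracket -> illegal
(1,5): flips 2 -> legal
(2,1): flips 1 -> legal
(2,2): flips 2 -> legal
(2,5): flips 1 -> legal
(2,7): no bracket -> illegal
(3,0): no bracket -> illegal
(3,1): flips 3 -> legal
(3,7): flips 1 -> legal
(4,0): flips 1 -> legal
(4,6): flips 2 -> legal
(4,7): no bracket -> illegal
(5,0): flips 3 -> legal
(5,1): no bracket -> illegal
(5,2): no bracket -> illegal
(5,4): no bracket -> illegal
(5,5): flips 1 -> legal
(5,7): no bracket -> illegal
(6,5): no bracket -> illegal
(6,6): no bracket -> illegal
(7,6): no bracket -> illegal
(7,7): no bracket -> illegal
W mobility = 11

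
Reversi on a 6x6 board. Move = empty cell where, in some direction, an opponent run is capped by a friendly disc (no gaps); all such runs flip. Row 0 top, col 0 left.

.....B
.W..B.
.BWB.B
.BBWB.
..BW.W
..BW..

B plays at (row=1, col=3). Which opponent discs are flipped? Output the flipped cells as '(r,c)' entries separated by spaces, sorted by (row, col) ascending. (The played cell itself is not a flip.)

Dir NW: first cell '.' (not opp) -> no flip
Dir N: first cell '.' (not opp) -> no flip
Dir NE: first cell '.' (not opp) -> no flip
Dir W: first cell '.' (not opp) -> no flip
Dir E: first cell 'B' (not opp) -> no flip
Dir SW: opp run (2,2) capped by B -> flip
Dir S: first cell 'B' (not opp) -> no flip
Dir SE: first cell '.' (not opp) -> no flip

Answer: (2,2)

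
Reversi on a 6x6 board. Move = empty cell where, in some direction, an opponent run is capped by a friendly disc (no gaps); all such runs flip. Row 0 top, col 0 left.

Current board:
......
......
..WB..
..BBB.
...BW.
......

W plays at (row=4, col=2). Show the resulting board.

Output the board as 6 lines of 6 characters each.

Answer: ......
......
..WB..
..WBB.
..WWW.
......

Derivation:
Place W at (4,2); scan 8 dirs for brackets.
Dir NW: first cell '.' (not opp) -> no flip
Dir N: opp run (3,2) capped by W -> flip
Dir NE: opp run (3,3), next='.' -> no flip
Dir W: first cell '.' (not opp) -> no flip
Dir E: opp run (4,3) capped by W -> flip
Dir SW: first cell '.' (not opp) -> no flip
Dir S: first cell '.' (not opp) -> no flip
Dir SE: first cell '.' (not opp) -> no flip
All flips: (3,2) (4,3)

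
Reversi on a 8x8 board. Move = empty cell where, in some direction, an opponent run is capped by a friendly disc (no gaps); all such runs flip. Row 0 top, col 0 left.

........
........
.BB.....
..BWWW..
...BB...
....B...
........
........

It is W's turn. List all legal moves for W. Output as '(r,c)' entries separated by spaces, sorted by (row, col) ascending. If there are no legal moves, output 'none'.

Answer: (1,1) (3,1) (5,2) (5,3) (5,5) (6,4)

Derivation:
(1,0): no bracket -> illegal
(1,1): flips 1 -> legal
(1,2): no bracket -> illegal
(1,3): no bracket -> illegal
(2,0): no bracket -> illegal
(2,3): no bracket -> illegal
(3,0): no bracket -> illegal
(3,1): flips 1 -> legal
(4,1): no bracket -> illegal
(4,2): no bracket -> illegal
(4,5): no bracket -> illegal
(5,2): flips 1 -> legal
(5,3): flips 2 -> legal
(5,5): flips 1 -> legal
(6,3): no bracket -> illegal
(6,4): flips 2 -> legal
(6,5): no bracket -> illegal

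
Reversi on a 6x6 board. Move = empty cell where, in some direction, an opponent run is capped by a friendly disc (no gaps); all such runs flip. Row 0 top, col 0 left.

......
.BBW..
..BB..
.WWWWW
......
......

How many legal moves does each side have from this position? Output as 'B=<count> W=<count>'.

-- B to move --
(0,2): no bracket -> illegal
(0,3): flips 1 -> legal
(0,4): flips 1 -> legal
(1,4): flips 1 -> legal
(2,0): no bracket -> illegal
(2,1): no bracket -> illegal
(2,4): no bracket -> illegal
(2,5): no bracket -> illegal
(3,0): no bracket -> illegal
(4,0): flips 1 -> legal
(4,1): flips 1 -> legal
(4,2): flips 1 -> legal
(4,3): flips 1 -> legal
(4,4): flips 1 -> legal
(4,5): flips 1 -> legal
B mobility = 9
-- W to move --
(0,0): flips 2 -> legal
(0,1): flips 2 -> legal
(0,2): flips 2 -> legal
(0,3): no bracket -> illegal
(1,0): flips 2 -> legal
(1,4): flips 1 -> legal
(2,0): no bracket -> illegal
(2,1): no bracket -> illegal
(2,4): no bracket -> illegal
W mobility = 5

Answer: B=9 W=5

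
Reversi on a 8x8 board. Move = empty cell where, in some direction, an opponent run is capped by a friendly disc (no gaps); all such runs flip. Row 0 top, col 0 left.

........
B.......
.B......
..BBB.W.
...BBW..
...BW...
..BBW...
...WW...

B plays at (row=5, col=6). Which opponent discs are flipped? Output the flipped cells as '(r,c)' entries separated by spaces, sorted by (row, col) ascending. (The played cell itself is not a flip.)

Dir NW: opp run (4,5) capped by B -> flip
Dir N: first cell '.' (not opp) -> no flip
Dir NE: first cell '.' (not opp) -> no flip
Dir W: first cell '.' (not opp) -> no flip
Dir E: first cell '.' (not opp) -> no flip
Dir SW: first cell '.' (not opp) -> no flip
Dir S: first cell '.' (not opp) -> no flip
Dir SE: first cell '.' (not opp) -> no flip

Answer: (4,5)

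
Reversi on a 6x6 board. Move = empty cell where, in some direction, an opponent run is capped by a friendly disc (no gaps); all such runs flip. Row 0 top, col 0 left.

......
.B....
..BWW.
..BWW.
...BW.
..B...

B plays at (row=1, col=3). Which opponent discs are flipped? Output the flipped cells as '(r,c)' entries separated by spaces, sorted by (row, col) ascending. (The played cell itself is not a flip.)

Answer: (2,3) (3,3)

Derivation:
Dir NW: first cell '.' (not opp) -> no flip
Dir N: first cell '.' (not opp) -> no flip
Dir NE: first cell '.' (not opp) -> no flip
Dir W: first cell '.' (not opp) -> no flip
Dir E: first cell '.' (not opp) -> no flip
Dir SW: first cell 'B' (not opp) -> no flip
Dir S: opp run (2,3) (3,3) capped by B -> flip
Dir SE: opp run (2,4), next='.' -> no flip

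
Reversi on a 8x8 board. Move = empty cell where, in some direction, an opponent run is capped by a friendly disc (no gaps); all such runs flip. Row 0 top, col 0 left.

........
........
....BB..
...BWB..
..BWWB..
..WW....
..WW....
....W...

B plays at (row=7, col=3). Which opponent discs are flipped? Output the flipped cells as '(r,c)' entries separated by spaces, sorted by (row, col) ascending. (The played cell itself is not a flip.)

Dir NW: opp run (6,2), next='.' -> no flip
Dir N: opp run (6,3) (5,3) (4,3) capped by B -> flip
Dir NE: first cell '.' (not opp) -> no flip
Dir W: first cell '.' (not opp) -> no flip
Dir E: opp run (7,4), next='.' -> no flip
Dir SW: edge -> no flip
Dir S: edge -> no flip
Dir SE: edge -> no flip

Answer: (4,3) (5,3) (6,3)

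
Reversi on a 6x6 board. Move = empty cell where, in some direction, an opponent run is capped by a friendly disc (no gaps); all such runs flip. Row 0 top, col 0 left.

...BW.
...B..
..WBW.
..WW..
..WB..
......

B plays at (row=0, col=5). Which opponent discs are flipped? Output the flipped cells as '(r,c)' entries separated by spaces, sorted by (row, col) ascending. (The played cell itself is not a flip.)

Dir NW: edge -> no flip
Dir N: edge -> no flip
Dir NE: edge -> no flip
Dir W: opp run (0,4) capped by B -> flip
Dir E: edge -> no flip
Dir SW: first cell '.' (not opp) -> no flip
Dir S: first cell '.' (not opp) -> no flip
Dir SE: edge -> no flip

Answer: (0,4)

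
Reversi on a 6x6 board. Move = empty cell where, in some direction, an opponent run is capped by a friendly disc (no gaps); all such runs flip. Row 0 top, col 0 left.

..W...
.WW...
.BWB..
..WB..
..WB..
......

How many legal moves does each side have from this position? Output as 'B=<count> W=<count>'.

-- B to move --
(0,0): flips 2 -> legal
(0,1): flips 2 -> legal
(0,3): flips 1 -> legal
(1,0): no bracket -> illegal
(1,3): no bracket -> illegal
(2,0): no bracket -> illegal
(3,1): flips 1 -> legal
(4,1): flips 2 -> legal
(5,1): flips 1 -> legal
(5,2): no bracket -> illegal
(5,3): no bracket -> illegal
B mobility = 6
-- W to move --
(1,0): flips 1 -> legal
(1,3): no bracket -> illegal
(1,4): flips 1 -> legal
(2,0): flips 1 -> legal
(2,4): flips 2 -> legal
(3,0): flips 1 -> legal
(3,1): flips 1 -> legal
(3,4): flips 2 -> legal
(4,4): flips 2 -> legal
(5,2): no bracket -> illegal
(5,3): no bracket -> illegal
(5,4): flips 1 -> legal
W mobility = 9

Answer: B=6 W=9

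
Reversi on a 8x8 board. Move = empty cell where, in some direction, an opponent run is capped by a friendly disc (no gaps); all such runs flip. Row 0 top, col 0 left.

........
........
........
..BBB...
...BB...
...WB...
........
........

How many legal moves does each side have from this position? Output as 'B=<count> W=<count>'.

Answer: B=3 W=3

Derivation:
-- B to move --
(4,2): no bracket -> illegal
(5,2): flips 1 -> legal
(6,2): flips 1 -> legal
(6,3): flips 1 -> legal
(6,4): no bracket -> illegal
B mobility = 3
-- W to move --
(2,1): no bracket -> illegal
(2,2): no bracket -> illegal
(2,3): flips 2 -> legal
(2,4): no bracket -> illegal
(2,5): no bracket -> illegal
(3,1): no bracket -> illegal
(3,5): flips 1 -> legal
(4,1): no bracket -> illegal
(4,2): no bracket -> illegal
(4,5): no bracket -> illegal
(5,2): no bracket -> illegal
(5,5): flips 1 -> legal
(6,3): no bracket -> illegal
(6,4): no bracket -> illegal
(6,5): no bracket -> illegal
W mobility = 3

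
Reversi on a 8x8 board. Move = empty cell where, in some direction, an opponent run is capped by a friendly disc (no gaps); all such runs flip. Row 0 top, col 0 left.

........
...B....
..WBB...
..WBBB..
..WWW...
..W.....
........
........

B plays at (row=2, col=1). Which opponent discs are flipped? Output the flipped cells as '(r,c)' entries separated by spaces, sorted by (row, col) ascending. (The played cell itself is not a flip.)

Dir NW: first cell '.' (not opp) -> no flip
Dir N: first cell '.' (not opp) -> no flip
Dir NE: first cell '.' (not opp) -> no flip
Dir W: first cell '.' (not opp) -> no flip
Dir E: opp run (2,2) capped by B -> flip
Dir SW: first cell '.' (not opp) -> no flip
Dir S: first cell '.' (not opp) -> no flip
Dir SE: opp run (3,2) (4,3), next='.' -> no flip

Answer: (2,2)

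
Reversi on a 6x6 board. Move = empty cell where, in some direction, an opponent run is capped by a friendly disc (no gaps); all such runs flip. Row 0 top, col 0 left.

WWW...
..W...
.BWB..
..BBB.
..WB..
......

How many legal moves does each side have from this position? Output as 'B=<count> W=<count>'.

-- B to move --
(0,3): flips 1 -> legal
(1,0): no bracket -> illegal
(1,1): flips 1 -> legal
(1,3): no bracket -> illegal
(3,1): no bracket -> illegal
(4,1): flips 1 -> legal
(5,1): flips 1 -> legal
(5,2): flips 1 -> legal
(5,3): no bracket -> illegal
B mobility = 5
-- W to move --
(1,0): no bracket -> illegal
(1,1): no bracket -> illegal
(1,3): no bracket -> illegal
(1,4): no bracket -> illegal
(2,0): flips 1 -> legal
(2,4): flips 2 -> legal
(2,5): no bracket -> illegal
(3,0): flips 1 -> legal
(3,1): no bracket -> illegal
(3,5): no bracket -> illegal
(4,1): no bracket -> illegal
(4,4): flips 2 -> legal
(4,5): flips 2 -> legal
(5,2): no bracket -> illegal
(5,3): no bracket -> illegal
(5,4): no bracket -> illegal
W mobility = 5

Answer: B=5 W=5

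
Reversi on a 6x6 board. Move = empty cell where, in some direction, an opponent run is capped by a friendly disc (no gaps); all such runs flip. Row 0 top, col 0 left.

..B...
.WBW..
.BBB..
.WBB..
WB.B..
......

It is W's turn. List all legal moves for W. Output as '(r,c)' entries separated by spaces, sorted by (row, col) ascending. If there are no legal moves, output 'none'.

(0,1): no bracket -> illegal
(0,3): no bracket -> illegal
(1,0): no bracket -> illegal
(1,4): no bracket -> illegal
(2,0): no bracket -> illegal
(2,4): no bracket -> illegal
(3,0): no bracket -> illegal
(3,4): flips 2 -> legal
(4,2): flips 1 -> legal
(4,4): flips 2 -> legal
(5,0): no bracket -> illegal
(5,1): flips 1 -> legal
(5,2): no bracket -> illegal
(5,3): flips 3 -> legal
(5,4): no bracket -> illegal

Answer: (3,4) (4,2) (4,4) (5,1) (5,3)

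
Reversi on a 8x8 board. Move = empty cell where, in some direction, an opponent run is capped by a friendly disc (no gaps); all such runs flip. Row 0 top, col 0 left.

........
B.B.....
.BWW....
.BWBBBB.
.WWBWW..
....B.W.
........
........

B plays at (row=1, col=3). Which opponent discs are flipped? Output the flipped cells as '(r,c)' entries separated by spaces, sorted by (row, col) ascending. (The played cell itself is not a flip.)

Dir NW: first cell '.' (not opp) -> no flip
Dir N: first cell '.' (not opp) -> no flip
Dir NE: first cell '.' (not opp) -> no flip
Dir W: first cell 'B' (not opp) -> no flip
Dir E: first cell '.' (not opp) -> no flip
Dir SW: opp run (2,2) capped by B -> flip
Dir S: opp run (2,3) capped by B -> flip
Dir SE: first cell '.' (not opp) -> no flip

Answer: (2,2) (2,3)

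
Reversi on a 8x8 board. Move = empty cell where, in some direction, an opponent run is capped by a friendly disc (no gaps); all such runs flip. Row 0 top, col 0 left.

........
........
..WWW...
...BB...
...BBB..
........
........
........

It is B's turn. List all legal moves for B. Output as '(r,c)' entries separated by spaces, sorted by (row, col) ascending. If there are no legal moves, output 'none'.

Answer: (1,1) (1,2) (1,3) (1,4) (1,5)

Derivation:
(1,1): flips 1 -> legal
(1,2): flips 1 -> legal
(1,3): flips 1 -> legal
(1,4): flips 1 -> legal
(1,5): flips 1 -> legal
(2,1): no bracket -> illegal
(2,5): no bracket -> illegal
(3,1): no bracket -> illegal
(3,2): no bracket -> illegal
(3,5): no bracket -> illegal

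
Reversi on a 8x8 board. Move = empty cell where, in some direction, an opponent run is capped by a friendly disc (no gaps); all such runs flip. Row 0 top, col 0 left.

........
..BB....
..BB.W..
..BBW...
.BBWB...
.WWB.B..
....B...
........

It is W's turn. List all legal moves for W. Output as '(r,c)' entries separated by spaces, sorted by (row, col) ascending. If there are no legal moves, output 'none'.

(0,1): flips 2 -> legal
(0,2): flips 4 -> legal
(0,3): flips 3 -> legal
(0,4): no bracket -> illegal
(1,1): no bracket -> illegal
(1,4): no bracket -> illegal
(2,1): flips 1 -> legal
(2,4): flips 2 -> legal
(3,0): flips 1 -> legal
(3,1): flips 3 -> legal
(3,5): no bracket -> illegal
(4,0): flips 2 -> legal
(4,5): flips 1 -> legal
(4,6): no bracket -> illegal
(5,0): no bracket -> illegal
(5,4): flips 2 -> legal
(5,6): no bracket -> illegal
(6,2): no bracket -> illegal
(6,3): flips 1 -> legal
(6,5): no bracket -> illegal
(6,6): no bracket -> illegal
(7,3): no bracket -> illegal
(7,4): no bracket -> illegal
(7,5): no bracket -> illegal

Answer: (0,1) (0,2) (0,3) (2,1) (2,4) (3,0) (3,1) (4,0) (4,5) (5,4) (6,3)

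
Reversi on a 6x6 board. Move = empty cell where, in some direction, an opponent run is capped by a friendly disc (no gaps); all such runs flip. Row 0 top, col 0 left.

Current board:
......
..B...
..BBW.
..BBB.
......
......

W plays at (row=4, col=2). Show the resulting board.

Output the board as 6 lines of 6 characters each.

Place W at (4,2); scan 8 dirs for brackets.
Dir NW: first cell '.' (not opp) -> no flip
Dir N: opp run (3,2) (2,2) (1,2), next='.' -> no flip
Dir NE: opp run (3,3) capped by W -> flip
Dir W: first cell '.' (not opp) -> no flip
Dir E: first cell '.' (not opp) -> no flip
Dir SW: first cell '.' (not opp) -> no flip
Dir S: first cell '.' (not opp) -> no flip
Dir SE: first cell '.' (not opp) -> no flip
All flips: (3,3)

Answer: ......
..B...
..BBW.
..BWB.
..W...
......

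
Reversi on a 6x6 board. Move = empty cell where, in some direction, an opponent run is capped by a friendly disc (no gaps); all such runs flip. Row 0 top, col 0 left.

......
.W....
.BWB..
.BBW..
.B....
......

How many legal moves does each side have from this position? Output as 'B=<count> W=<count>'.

Answer: B=5 W=7

Derivation:
-- B to move --
(0,0): no bracket -> illegal
(0,1): flips 1 -> legal
(0,2): no bracket -> illegal
(1,0): no bracket -> illegal
(1,2): flips 1 -> legal
(1,3): flips 1 -> legal
(2,0): no bracket -> illegal
(2,4): no bracket -> illegal
(3,4): flips 1 -> legal
(4,2): no bracket -> illegal
(4,3): flips 1 -> legal
(4,4): no bracket -> illegal
B mobility = 5
-- W to move --
(1,0): no bracket -> illegal
(1,2): no bracket -> illegal
(1,3): flips 1 -> legal
(1,4): no bracket -> illegal
(2,0): flips 1 -> legal
(2,4): flips 1 -> legal
(3,0): flips 2 -> legal
(3,4): no bracket -> illegal
(4,0): flips 1 -> legal
(4,2): flips 1 -> legal
(4,3): no bracket -> illegal
(5,0): no bracket -> illegal
(5,1): flips 3 -> legal
(5,2): no bracket -> illegal
W mobility = 7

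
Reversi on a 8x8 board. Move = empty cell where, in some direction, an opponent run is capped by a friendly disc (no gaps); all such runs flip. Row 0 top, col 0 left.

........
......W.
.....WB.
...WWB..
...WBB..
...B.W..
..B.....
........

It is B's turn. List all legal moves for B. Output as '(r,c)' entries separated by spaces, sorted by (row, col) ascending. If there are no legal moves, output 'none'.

Answer: (0,6) (1,5) (2,2) (2,3) (2,4) (3,2) (4,2) (6,5) (6,6)

Derivation:
(0,5): no bracket -> illegal
(0,6): flips 1 -> legal
(0,7): no bracket -> illegal
(1,4): no bracket -> illegal
(1,5): flips 1 -> legal
(1,7): no bracket -> illegal
(2,2): flips 1 -> legal
(2,3): flips 3 -> legal
(2,4): flips 2 -> legal
(2,7): no bracket -> illegal
(3,2): flips 2 -> legal
(3,6): no bracket -> illegal
(4,2): flips 1 -> legal
(4,6): no bracket -> illegal
(5,2): no bracket -> illegal
(5,4): no bracket -> illegal
(5,6): no bracket -> illegal
(6,4): no bracket -> illegal
(6,5): flips 1 -> legal
(6,6): flips 1 -> legal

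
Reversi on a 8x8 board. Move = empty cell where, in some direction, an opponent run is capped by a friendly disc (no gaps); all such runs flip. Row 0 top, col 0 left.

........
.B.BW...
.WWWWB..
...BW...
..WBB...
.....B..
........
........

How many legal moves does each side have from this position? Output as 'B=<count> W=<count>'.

-- B to move --
(0,3): flips 1 -> legal
(0,4): flips 3 -> legal
(0,5): no bracket -> illegal
(1,0): no bracket -> illegal
(1,2): no bracket -> illegal
(1,5): flips 2 -> legal
(2,0): flips 4 -> legal
(3,0): no bracket -> illegal
(3,1): flips 2 -> legal
(3,2): no bracket -> illegal
(3,5): flips 2 -> legal
(4,1): flips 1 -> legal
(4,5): no bracket -> illegal
(5,1): flips 1 -> legal
(5,2): no bracket -> illegal
(5,3): no bracket -> illegal
B mobility = 8
-- W to move --
(0,0): flips 1 -> legal
(0,1): flips 1 -> legal
(0,2): flips 1 -> legal
(0,3): flips 1 -> legal
(0,4): flips 1 -> legal
(1,0): no bracket -> illegal
(1,2): flips 1 -> legal
(1,5): no bracket -> illegal
(1,6): flips 1 -> legal
(2,0): no bracket -> illegal
(2,6): flips 1 -> legal
(3,2): flips 1 -> legal
(3,5): no bracket -> illegal
(3,6): flips 1 -> legal
(4,5): flips 2 -> legal
(4,6): no bracket -> illegal
(5,2): flips 1 -> legal
(5,3): flips 2 -> legal
(5,4): flips 1 -> legal
(5,6): no bracket -> illegal
(6,4): no bracket -> illegal
(6,5): no bracket -> illegal
(6,6): flips 3 -> legal
W mobility = 15

Answer: B=8 W=15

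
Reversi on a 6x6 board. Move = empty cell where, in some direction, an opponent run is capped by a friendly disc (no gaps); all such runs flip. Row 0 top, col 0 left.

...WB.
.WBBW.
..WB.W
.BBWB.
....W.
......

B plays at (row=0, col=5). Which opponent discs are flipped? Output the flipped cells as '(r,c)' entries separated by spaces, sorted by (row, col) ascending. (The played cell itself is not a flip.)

Dir NW: edge -> no flip
Dir N: edge -> no flip
Dir NE: edge -> no flip
Dir W: first cell 'B' (not opp) -> no flip
Dir E: edge -> no flip
Dir SW: opp run (1,4) capped by B -> flip
Dir S: first cell '.' (not opp) -> no flip
Dir SE: edge -> no flip

Answer: (1,4)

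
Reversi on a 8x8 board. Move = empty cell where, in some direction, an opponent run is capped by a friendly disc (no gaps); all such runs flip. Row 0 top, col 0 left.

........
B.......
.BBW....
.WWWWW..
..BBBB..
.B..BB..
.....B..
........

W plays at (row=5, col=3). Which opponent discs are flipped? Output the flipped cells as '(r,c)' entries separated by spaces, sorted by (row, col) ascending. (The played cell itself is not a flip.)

Answer: (4,2) (4,3) (4,4)

Derivation:
Dir NW: opp run (4,2) capped by W -> flip
Dir N: opp run (4,3) capped by W -> flip
Dir NE: opp run (4,4) capped by W -> flip
Dir W: first cell '.' (not opp) -> no flip
Dir E: opp run (5,4) (5,5), next='.' -> no flip
Dir SW: first cell '.' (not opp) -> no flip
Dir S: first cell '.' (not opp) -> no flip
Dir SE: first cell '.' (not opp) -> no flip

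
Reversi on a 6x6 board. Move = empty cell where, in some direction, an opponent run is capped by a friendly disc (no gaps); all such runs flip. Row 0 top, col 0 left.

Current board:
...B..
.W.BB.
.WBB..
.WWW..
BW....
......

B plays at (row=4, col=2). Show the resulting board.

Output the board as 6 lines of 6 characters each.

Place B at (4,2); scan 8 dirs for brackets.
Dir NW: opp run (3,1), next='.' -> no flip
Dir N: opp run (3,2) capped by B -> flip
Dir NE: opp run (3,3), next='.' -> no flip
Dir W: opp run (4,1) capped by B -> flip
Dir E: first cell '.' (not opp) -> no flip
Dir SW: first cell '.' (not opp) -> no flip
Dir S: first cell '.' (not opp) -> no flip
Dir SE: first cell '.' (not opp) -> no flip
All flips: (3,2) (4,1)

Answer: ...B..
.W.BB.
.WBB..
.WBW..
BBB...
......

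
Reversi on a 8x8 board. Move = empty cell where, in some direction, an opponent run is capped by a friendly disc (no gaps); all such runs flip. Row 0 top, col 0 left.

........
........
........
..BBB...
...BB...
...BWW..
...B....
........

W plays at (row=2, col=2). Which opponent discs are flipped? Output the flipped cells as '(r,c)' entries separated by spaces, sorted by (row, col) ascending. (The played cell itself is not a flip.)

Dir NW: first cell '.' (not opp) -> no flip
Dir N: first cell '.' (not opp) -> no flip
Dir NE: first cell '.' (not opp) -> no flip
Dir W: first cell '.' (not opp) -> no flip
Dir E: first cell '.' (not opp) -> no flip
Dir SW: first cell '.' (not opp) -> no flip
Dir S: opp run (3,2), next='.' -> no flip
Dir SE: opp run (3,3) (4,4) capped by W -> flip

Answer: (3,3) (4,4)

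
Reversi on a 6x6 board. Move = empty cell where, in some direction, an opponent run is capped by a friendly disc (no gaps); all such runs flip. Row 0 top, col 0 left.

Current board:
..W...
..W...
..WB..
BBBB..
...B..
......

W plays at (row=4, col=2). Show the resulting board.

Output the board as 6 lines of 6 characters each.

Answer: ..W...
..W...
..WB..
BBWB..
..WB..
......

Derivation:
Place W at (4,2); scan 8 dirs for brackets.
Dir NW: opp run (3,1), next='.' -> no flip
Dir N: opp run (3,2) capped by W -> flip
Dir NE: opp run (3,3), next='.' -> no flip
Dir W: first cell '.' (not opp) -> no flip
Dir E: opp run (4,3), next='.' -> no flip
Dir SW: first cell '.' (not opp) -> no flip
Dir S: first cell '.' (not opp) -> no flip
Dir SE: first cell '.' (not opp) -> no flip
All flips: (3,2)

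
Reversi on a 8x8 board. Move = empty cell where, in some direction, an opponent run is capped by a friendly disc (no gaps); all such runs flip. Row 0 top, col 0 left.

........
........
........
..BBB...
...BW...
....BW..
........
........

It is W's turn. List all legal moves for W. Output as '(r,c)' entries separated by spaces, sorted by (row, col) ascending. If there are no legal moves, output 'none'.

(2,1): no bracket -> illegal
(2,2): flips 1 -> legal
(2,3): no bracket -> illegal
(2,4): flips 1 -> legal
(2,5): no bracket -> illegal
(3,1): no bracket -> illegal
(3,5): no bracket -> illegal
(4,1): no bracket -> illegal
(4,2): flips 1 -> legal
(4,5): no bracket -> illegal
(5,2): no bracket -> illegal
(5,3): flips 1 -> legal
(6,3): no bracket -> illegal
(6,4): flips 1 -> legal
(6,5): no bracket -> illegal

Answer: (2,2) (2,4) (4,2) (5,3) (6,4)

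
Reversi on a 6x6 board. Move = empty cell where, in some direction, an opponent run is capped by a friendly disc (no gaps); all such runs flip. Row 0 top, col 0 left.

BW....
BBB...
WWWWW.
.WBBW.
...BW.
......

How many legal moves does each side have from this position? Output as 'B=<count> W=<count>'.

Answer: B=10 W=7

Derivation:
-- B to move --
(0,2): flips 1 -> legal
(1,3): flips 1 -> legal
(1,4): flips 1 -> legal
(1,5): flips 1 -> legal
(2,5): flips 1 -> legal
(3,0): flips 3 -> legal
(3,5): flips 1 -> legal
(4,0): no bracket -> illegal
(4,1): flips 2 -> legal
(4,2): no bracket -> illegal
(4,5): flips 3 -> legal
(5,3): no bracket -> illegal
(5,4): no bracket -> illegal
(5,5): flips 1 -> legal
B mobility = 10
-- W to move --
(0,2): flips 2 -> legal
(0,3): flips 1 -> legal
(1,3): no bracket -> illegal
(4,1): flips 1 -> legal
(4,2): flips 3 -> legal
(5,2): flips 1 -> legal
(5,3): flips 2 -> legal
(5,4): flips 2 -> legal
W mobility = 7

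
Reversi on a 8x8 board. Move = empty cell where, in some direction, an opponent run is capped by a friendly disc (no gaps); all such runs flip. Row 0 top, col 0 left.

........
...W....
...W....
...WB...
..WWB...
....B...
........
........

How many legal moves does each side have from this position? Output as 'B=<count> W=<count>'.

-- B to move --
(0,2): no bracket -> illegal
(0,3): no bracket -> illegal
(0,4): no bracket -> illegal
(1,2): flips 1 -> legal
(1,4): no bracket -> illegal
(2,2): flips 1 -> legal
(2,4): no bracket -> illegal
(3,1): no bracket -> illegal
(3,2): flips 2 -> legal
(4,1): flips 2 -> legal
(5,1): no bracket -> illegal
(5,2): flips 1 -> legal
(5,3): no bracket -> illegal
B mobility = 5
-- W to move --
(2,4): no bracket -> illegal
(2,5): flips 1 -> legal
(3,5): flips 1 -> legal
(4,5): flips 2 -> legal
(5,3): no bracket -> illegal
(5,5): flips 1 -> legal
(6,3): no bracket -> illegal
(6,4): no bracket -> illegal
(6,5): flips 1 -> legal
W mobility = 5

Answer: B=5 W=5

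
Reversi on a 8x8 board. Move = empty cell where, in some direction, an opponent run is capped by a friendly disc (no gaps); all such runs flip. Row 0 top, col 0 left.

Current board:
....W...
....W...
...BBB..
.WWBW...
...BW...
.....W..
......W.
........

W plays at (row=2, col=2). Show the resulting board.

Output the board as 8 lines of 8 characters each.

Place W at (2,2); scan 8 dirs for brackets.
Dir NW: first cell '.' (not opp) -> no flip
Dir N: first cell '.' (not opp) -> no flip
Dir NE: first cell '.' (not opp) -> no flip
Dir W: first cell '.' (not opp) -> no flip
Dir E: opp run (2,3) (2,4) (2,5), next='.' -> no flip
Dir SW: first cell 'W' (not opp) -> no flip
Dir S: first cell 'W' (not opp) -> no flip
Dir SE: opp run (3,3) capped by W -> flip
All flips: (3,3)

Answer: ....W...
....W...
..WBBB..
.WWWW...
...BW...
.....W..
......W.
........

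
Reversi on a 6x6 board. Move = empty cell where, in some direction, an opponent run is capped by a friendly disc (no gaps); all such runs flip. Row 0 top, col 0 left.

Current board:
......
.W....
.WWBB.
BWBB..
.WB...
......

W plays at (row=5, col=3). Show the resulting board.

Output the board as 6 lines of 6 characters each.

Place W at (5,3); scan 8 dirs for brackets.
Dir NW: opp run (4,2) capped by W -> flip
Dir N: first cell '.' (not opp) -> no flip
Dir NE: first cell '.' (not opp) -> no flip
Dir W: first cell '.' (not opp) -> no flip
Dir E: first cell '.' (not opp) -> no flip
Dir SW: edge -> no flip
Dir S: edge -> no flip
Dir SE: edge -> no flip
All flips: (4,2)

Answer: ......
.W....
.WWBB.
BWBB..
.WW...
...W..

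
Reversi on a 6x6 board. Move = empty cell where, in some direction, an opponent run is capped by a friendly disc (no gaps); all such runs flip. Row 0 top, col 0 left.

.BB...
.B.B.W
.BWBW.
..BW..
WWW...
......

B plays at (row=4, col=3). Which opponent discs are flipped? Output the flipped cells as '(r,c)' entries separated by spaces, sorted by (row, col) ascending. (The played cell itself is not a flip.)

Answer: (3,3)

Derivation:
Dir NW: first cell 'B' (not opp) -> no flip
Dir N: opp run (3,3) capped by B -> flip
Dir NE: first cell '.' (not opp) -> no flip
Dir W: opp run (4,2) (4,1) (4,0), next=edge -> no flip
Dir E: first cell '.' (not opp) -> no flip
Dir SW: first cell '.' (not opp) -> no flip
Dir S: first cell '.' (not opp) -> no flip
Dir SE: first cell '.' (not opp) -> no flip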